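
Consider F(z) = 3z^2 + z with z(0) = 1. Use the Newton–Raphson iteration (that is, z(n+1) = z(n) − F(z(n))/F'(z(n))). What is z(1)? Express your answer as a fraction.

F'(z) = 6z + 1.
F(1) = 4, F'(1) = 7, so z(1) = 1 − 4/7 = 3/7.

3/7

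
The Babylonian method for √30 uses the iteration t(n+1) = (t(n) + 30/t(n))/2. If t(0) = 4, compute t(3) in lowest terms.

2033761/371312

t(1) = (4 + 30/4)/2 = 23/4.
t(2) = (23/4 + 30/(23/4))/2 = 1009/184.
t(3) = (1009/184 + 30/(1009/184))/2 = 2033761/371312.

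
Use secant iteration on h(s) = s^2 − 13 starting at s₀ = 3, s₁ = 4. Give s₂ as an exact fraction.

h(3) = −4, h(4) = 3. s₂ = 4 − 3·(4 − 3)/(3 − (−4)) = 25/7.

25/7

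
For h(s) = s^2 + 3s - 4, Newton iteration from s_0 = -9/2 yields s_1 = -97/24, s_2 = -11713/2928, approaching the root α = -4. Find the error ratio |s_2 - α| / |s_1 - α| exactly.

s_1 - α = -97/24 - (-4) = -97/24 + 4 = -1/24, so |s_1 - α| = 1/24.
s_2 - α = -11713/2928 - (-4) = -11713/2928 + 4 = -1/2928, so |s_2 - α| = 1/2928.
Ratio = (1/2928) / (1/24) = 1/122.

1/122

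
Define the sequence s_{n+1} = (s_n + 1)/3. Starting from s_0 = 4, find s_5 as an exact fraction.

s_1 = (4 + 1)/3 = 5/3.
s_2 = ((5/3) + 1)/3 = 8/9.
s_3 = ((8/9) + 1)/3 = 17/27.
s_4 = ((17/27) + 1)/3 = 44/81.
s_5 = ((44/81) + 1)/3 = 125/243.

125/243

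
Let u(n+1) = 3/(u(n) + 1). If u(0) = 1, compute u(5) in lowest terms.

u(1) = 3/(1 + 1) = 3/2.
u(2) = 3/(3/2 + 1) = 6/5.
u(3) = 3/(6/5 + 1) = 15/11.
u(4) = 3/(15/11 + 1) = 33/26.
u(5) = 3/(33/26 + 1) = 78/59.

78/59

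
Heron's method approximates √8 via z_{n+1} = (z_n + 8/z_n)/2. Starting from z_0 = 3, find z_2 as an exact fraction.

577/204

z_1 = (3 + 8/3)/2 = 17/6.
z_2 = (17/6 + 8/(17/6))/2 = 577/204.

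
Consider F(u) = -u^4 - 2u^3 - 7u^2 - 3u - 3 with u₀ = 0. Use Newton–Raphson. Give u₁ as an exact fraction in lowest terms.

F'(u) = -4u^3 - 6u^2 - 14u - 3.
F(0) = -3, F'(0) = -3, so u₁ = 0 - (-3)/(-3) = -1.

-1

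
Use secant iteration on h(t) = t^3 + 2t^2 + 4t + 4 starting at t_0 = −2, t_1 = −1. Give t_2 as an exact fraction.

−6/5

h(−2) = −4, h(−1) = 1. t_2 = (−1) − 1·((−1) − (−2))/(1 − (−4)) = −6/5.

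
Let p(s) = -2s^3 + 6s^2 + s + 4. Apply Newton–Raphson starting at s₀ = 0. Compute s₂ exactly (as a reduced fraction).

p'(s) = -6s^2 + 12s + 1.
p(0) = 4, p'(0) = 1, so s₁ = 0 - 4/1 = -4.
p(-4) = 224, p'(-4) = -143, so s₂ = (-4) - 224/(-143) = -348/143.

-348/143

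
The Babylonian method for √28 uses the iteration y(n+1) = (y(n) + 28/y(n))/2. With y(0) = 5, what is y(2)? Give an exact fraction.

5609/1060

y(1) = (5 + 28/5)/2 = 53/10.
y(2) = (53/10 + 28/(53/10))/2 = 5609/1060.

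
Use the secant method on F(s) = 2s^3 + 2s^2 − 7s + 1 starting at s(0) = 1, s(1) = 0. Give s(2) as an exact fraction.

F(1) = −2, F(0) = 1. s(2) = 0 − 1·(0 − 1)/(1 − (−2)) = 1/3.

1/3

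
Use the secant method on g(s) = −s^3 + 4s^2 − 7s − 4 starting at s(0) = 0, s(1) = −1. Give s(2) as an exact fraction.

g(0) = −4, g(−1) = 8. s(2) = (−1) − 8·((−1) − 0)/(8 − (−4)) = −1/3.

−1/3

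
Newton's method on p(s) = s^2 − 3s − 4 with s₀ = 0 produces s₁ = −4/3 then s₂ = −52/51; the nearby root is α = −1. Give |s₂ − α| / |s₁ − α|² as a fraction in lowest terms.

s₁ − α = −4/3 − (−1) = −4/3 + 1 = −1/3, so |s₁ − α| = 1/3.
s₂ − α = −52/51 − (−1) = −52/51 + 1 = −1/51, so |s₂ − α| = 1/51.
|s₁ − α|² = 1/9.
Ratio = (1/51) / (1/9) = 3/17.

3/17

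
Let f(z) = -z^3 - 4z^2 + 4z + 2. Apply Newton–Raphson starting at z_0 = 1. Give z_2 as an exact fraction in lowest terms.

f'(z) = -3z^2 - 8z + 4.
f(1) = 1, f'(1) = -7, so z_1 = 1 - 1/(-7) = 8/7.
f(8/7) = -50/343, f'(8/7) = -444/49, so z_2 = (8/7) - (-50/343)/(-444/49) = 1751/1554.

1751/1554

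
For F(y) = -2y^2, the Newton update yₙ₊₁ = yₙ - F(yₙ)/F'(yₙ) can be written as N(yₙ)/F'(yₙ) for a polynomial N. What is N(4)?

-32

F'(y) = -4y.
N(y) = y·F'(y) - F(y) = y·(-4y) - (-2y^2) = -2y^2.
N(4) = -32.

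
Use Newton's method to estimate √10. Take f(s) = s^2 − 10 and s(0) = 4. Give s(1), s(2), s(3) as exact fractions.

f'(s) = 2s.
f(4) = 6, f'(4) = 8, so s(1) = 4 − 6/8 = 13/4.
f(13/4) = 9/16, f'(13/4) = 13/2, so s(2) = (13/4) − (9/16)/(13/2) = 329/104.
f(329/104) = 81/10816, f'(329/104) = 329/52, so s(3) = (329/104) − (81/10816)/(329/52) = 216401/68432.

s(1) = 13/4, s(2) = 329/104, s(3) = 216401/68432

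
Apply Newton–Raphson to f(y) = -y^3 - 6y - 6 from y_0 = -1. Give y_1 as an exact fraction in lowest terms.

-8/9

f'(y) = -3y^2 - 6.
f(-1) = 1, f'(-1) = -9, so y_1 = (-1) - 1/(-9) = -8/9.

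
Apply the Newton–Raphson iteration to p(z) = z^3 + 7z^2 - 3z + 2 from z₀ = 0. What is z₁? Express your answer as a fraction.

2/3

p'(z) = 3z^2 + 14z - 3.
p(0) = 2, p'(0) = -3, so z₁ = 0 - 2/(-3) = 2/3.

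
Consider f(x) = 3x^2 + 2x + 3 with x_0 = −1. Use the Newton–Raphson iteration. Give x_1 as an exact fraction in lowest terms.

0

f'(x) = 6x + 2.
f(−1) = 4, f'(−1) = −4, so x_1 = (−1) − 4/(−4) = 0.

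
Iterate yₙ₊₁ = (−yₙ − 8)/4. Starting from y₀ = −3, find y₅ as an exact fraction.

y₁ = (−(−3) − 8)/4 = −5/4.
y₂ = (−(−5/4) − 8)/4 = −27/16.
y₃ = (−(−27/16) − 8)/4 = −101/64.
y₄ = (−(−101/64) − 8)/4 = −411/256.
y₅ = (−(−411/256) − 8)/4 = −1637/1024.

−1637/1024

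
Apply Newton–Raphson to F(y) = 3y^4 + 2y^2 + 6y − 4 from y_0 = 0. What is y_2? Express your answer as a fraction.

F'(y) = 12y^3 + 4y + 6.
F(0) = −4, F'(0) = 6, so y_1 = 0 − (−4)/6 = 2/3.
F(2/3) = 40/27, F'(2/3) = 110/9, so y_2 = (2/3) − (40/27)/(110/9) = 6/11.

6/11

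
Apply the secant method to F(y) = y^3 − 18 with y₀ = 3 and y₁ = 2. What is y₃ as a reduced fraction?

F(3) = 9, F(2) = −10. y₂ = 2 − (−10)·(2 − 3)/((−10) − 9) = 48/19.
F(2) = −10, F(48/19) = −12870/6859. y₃ = (48/19) − (−12870/6859)·((48/19) − 2)/((−12870/6859) − (−10)) = 7377/2786.

7377/2786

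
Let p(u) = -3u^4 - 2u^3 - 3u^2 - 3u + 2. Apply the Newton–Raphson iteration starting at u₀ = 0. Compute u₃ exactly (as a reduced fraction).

231754/551901

p'(u) = -12u^3 - 6u^2 - 6u - 3.
p(0) = 2, p'(0) = -3, so u₁ = 0 - 2/(-3) = 2/3.
p(2/3) = -68/27, p'(2/3) = -119/9, so u₂ = (2/3) - (-68/27)/(-119/9) = 10/21.
p(10/21) = -10352/21609, p'(10/21) = -26281/3087, so u₃ = (10/21) - (-10352/21609)/(-26281/3087) = 231754/551901.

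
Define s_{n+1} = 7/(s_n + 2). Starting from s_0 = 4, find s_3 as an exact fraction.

133/80

s_1 = 7/(4 + 2) = 7/6.
s_2 = 7/(7/6 + 2) = 42/19.
s_3 = 7/(42/19 + 2) = 133/80.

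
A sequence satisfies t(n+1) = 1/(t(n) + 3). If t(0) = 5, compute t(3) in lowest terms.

25/83

t(1) = 1/(5 + 3) = 1/8.
t(2) = 1/(1/8 + 3) = 8/25.
t(3) = 1/(8/25 + 3) = 25/83.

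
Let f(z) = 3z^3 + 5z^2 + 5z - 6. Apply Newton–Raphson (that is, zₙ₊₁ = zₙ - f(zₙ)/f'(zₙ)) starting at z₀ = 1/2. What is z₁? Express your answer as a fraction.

32/49

f'(z) = 9z^2 + 10z + 5.
f(1/2) = -15/8, f'(1/2) = 49/4, so z₁ = (1/2) - (-15/8)/(49/4) = 32/49.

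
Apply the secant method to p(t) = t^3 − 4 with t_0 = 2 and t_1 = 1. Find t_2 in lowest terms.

p(2) = 4, p(1) = −3. t_2 = 1 − (−3)·(1 − 2)/((−3) − 4) = 10/7.

10/7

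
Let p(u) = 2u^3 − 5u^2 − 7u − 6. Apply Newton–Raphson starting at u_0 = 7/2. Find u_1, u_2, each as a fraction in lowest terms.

u_1 = 155/42, u_2 = 5147389/1400742

p'(u) = 6u^2 − 10u − 7.
p(7/2) = −6, p'(7/2) = 63/2, so u_1 = (7/2) − (−6)/(63/2) = 155/42.
p(155/42) = 5504/9261, p'(155/42) = 11117/294, so u_2 = (155/42) − (5504/9261)/(11117/294) = 5147389/1400742.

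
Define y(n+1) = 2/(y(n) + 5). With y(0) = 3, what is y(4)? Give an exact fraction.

y(1) = 2/(3 + 5) = 1/4.
y(2) = 2/(1/4 + 5) = 8/21.
y(3) = 2/(8/21 + 5) = 42/113.
y(4) = 2/(42/113 + 5) = 226/607.

226/607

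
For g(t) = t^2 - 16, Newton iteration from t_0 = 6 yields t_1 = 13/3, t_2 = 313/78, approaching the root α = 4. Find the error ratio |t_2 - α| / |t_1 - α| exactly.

t_1 - α = 13/3 - 4 = 1/3, so |t_1 - α| = 1/3.
t_2 - α = 313/78 - 4 = 1/78, so |t_2 - α| = 1/78.
Ratio = (1/78) / (1/3) = 1/26.

1/26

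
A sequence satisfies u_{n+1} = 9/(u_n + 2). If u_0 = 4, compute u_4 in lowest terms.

288/127

u_1 = 9/(4 + 2) = 3/2.
u_2 = 9/(3/2 + 2) = 18/7.
u_3 = 9/(18/7 + 2) = 63/32.
u_4 = 9/(63/32 + 2) = 288/127.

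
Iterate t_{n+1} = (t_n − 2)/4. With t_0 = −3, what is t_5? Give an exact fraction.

t_1 = ((−3) − 2)/4 = −5/4.
t_2 = ((−5/4) − 2)/4 = −13/16.
t_3 = ((−13/16) − 2)/4 = −45/64.
t_4 = ((−45/64) − 2)/4 = −173/256.
t_5 = ((−173/256) − 2)/4 = −685/1024.

−685/1024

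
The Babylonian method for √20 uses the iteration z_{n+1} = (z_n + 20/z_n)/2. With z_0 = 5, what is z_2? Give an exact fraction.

161/36

z_1 = (5 + 20/5)/2 = 9/2.
z_2 = (9/2 + 20/(9/2))/2 = 161/36.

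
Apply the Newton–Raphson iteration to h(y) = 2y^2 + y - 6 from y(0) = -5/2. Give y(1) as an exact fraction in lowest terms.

-37/18

h'(y) = 4y + 1.
h(-5/2) = 4, h'(-5/2) = -9, so y(1) = (-5/2) - 4/(-9) = -37/18.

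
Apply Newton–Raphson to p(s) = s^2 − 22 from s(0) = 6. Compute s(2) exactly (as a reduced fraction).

p'(s) = 2s.
p(6) = 14, p'(6) = 12, so s(1) = 6 − 14/12 = 29/6.
p(29/6) = 49/36, p'(29/6) = 29/3, so s(2) = (29/6) − (49/36)/(29/3) = 1633/348.

1633/348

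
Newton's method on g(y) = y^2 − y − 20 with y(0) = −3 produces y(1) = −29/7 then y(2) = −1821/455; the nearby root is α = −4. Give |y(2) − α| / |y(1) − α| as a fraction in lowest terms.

1/65

y(1) − α = −29/7 − (−4) = −29/7 + 4 = −1/7, so |y(1) − α| = 1/7.
y(2) − α = −1821/455 − (−4) = −1821/455 + 4 = −1/455, so |y(2) − α| = 1/455.
Ratio = (1/455) / (1/7) = 1/65.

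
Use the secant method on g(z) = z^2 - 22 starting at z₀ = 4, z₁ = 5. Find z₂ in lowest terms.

g(4) = -6, g(5) = 3. z₂ = 5 - 3·(5 - 4)/(3 - (-6)) = 14/3.

14/3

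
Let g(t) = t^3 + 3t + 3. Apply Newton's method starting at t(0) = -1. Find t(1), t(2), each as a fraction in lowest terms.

g'(t) = 3t^2 + 3.
g(-1) = -1, g'(-1) = 6, so t(1) = (-1) - (-1)/6 = -5/6.
g(-5/6) = -17/216, g'(-5/6) = 61/12, so t(2) = (-5/6) - (-17/216)/(61/12) = -449/549.

t(1) = -5/6, t(2) = -449/549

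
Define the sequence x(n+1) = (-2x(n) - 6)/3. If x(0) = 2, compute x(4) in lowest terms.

-46/81

x(1) = (-2·2 - 6)/3 = -10/3.
x(2) = (-2·(-10/3) - 6)/3 = 2/9.
x(3) = (-2·(2/9) - 6)/3 = -58/27.
x(4) = (-2·(-58/27) - 6)/3 = -46/81.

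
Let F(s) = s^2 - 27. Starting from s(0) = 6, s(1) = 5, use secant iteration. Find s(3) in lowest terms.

F(6) = 9, F(5) = -2. s(2) = 5 - (-2)·(5 - 6)/((-2) - 9) = 57/11.
F(5) = -2, F(57/11) = -18/121. s(3) = (57/11) - (-18/121)·((57/11) - 5)/((-18/121) - (-2)) = 291/56.

291/56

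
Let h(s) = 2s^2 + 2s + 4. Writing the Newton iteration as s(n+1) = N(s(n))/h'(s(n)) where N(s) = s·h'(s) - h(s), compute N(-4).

h'(s) = 4s + 2.
N(s) = s·h'(s) - h(s) = s·(4s + 2) - (2s^2 + 2s + 4) = 2s^2 - 4.
N(-4) = 28.

28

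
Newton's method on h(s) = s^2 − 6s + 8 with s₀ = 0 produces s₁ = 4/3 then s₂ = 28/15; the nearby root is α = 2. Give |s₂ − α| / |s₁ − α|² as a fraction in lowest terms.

3/10

s₁ − α = 4/3 − 2 = −2/3, so |s₁ − α| = 2/3.
s₂ − α = 28/15 − 2 = −2/15, so |s₂ − α| = 2/15.
|s₁ − α|² = 4/9.
Ratio = (2/15) / (4/9) = 3/10.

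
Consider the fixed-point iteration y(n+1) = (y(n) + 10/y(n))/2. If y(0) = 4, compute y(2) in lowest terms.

329/104

y(1) = (4 + 10/4)/2 = 13/4.
y(2) = (13/4 + 10/(13/4))/2 = 329/104.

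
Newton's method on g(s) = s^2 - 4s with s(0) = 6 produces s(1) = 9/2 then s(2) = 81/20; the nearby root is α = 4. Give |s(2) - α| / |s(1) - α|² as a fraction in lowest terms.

1/5

s(1) - α = 9/2 - 4 = 1/2, so |s(1) - α| = 1/2.
s(2) - α = 81/20 - 4 = 1/20, so |s(2) - α| = 1/20.
|s(1) - α|² = 1/4.
Ratio = (1/20) / (1/4) = 1/5.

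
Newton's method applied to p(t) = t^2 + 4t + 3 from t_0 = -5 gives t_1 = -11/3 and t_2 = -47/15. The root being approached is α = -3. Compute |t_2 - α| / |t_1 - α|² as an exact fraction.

t_1 - α = -11/3 - (-3) = -11/3 + 3 = -2/3, so |t_1 - α| = 2/3.
t_2 - α = -47/15 - (-3) = -47/15 + 3 = -2/15, so |t_2 - α| = 2/15.
|t_1 - α|² = 4/9.
Ratio = (2/15) / (4/9) = 3/10.

3/10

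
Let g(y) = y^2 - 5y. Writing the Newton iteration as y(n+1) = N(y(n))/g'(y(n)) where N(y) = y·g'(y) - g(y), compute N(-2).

4

g'(y) = 2y - 5.
N(y) = y·g'(y) - g(y) = y·(2y - 5) - (y^2 - 5y) = y^2.
N(-2) = 4.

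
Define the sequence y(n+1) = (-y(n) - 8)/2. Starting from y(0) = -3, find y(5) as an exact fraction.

y(1) = (-(-3) - 8)/2 = -5/2.
y(2) = (-(-5/2) - 8)/2 = -11/4.
y(3) = (-(-11/4) - 8)/2 = -21/8.
y(4) = (-(-21/8) - 8)/2 = -43/16.
y(5) = (-(-43/16) - 8)/2 = -85/32.

-85/32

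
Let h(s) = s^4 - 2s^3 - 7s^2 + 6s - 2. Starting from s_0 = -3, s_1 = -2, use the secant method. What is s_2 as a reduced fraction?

h(-3) = 52, h(-2) = -10. s_2 = (-2) - (-10)·((-2) - (-3))/((-10) - 52) = -67/31.

-67/31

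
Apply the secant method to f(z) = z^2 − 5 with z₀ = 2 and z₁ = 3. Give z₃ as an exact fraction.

29/13

f(2) = −1, f(3) = 4. z₂ = 3 − 4·(3 − 2)/(4 − (−1)) = 11/5.
f(3) = 4, f(11/5) = −4/25. z₃ = (11/5) − (−4/25)·((11/5) − 3)/((−4/25) − 4) = 29/13.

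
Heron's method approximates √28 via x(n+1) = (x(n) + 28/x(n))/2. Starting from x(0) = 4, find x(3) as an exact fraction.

108497/20504

x(1) = (4 + 28/4)/2 = 11/2.
x(2) = (11/2 + 28/(11/2))/2 = 233/44.
x(3) = (233/44 + 28/(233/44))/2 = 108497/20504.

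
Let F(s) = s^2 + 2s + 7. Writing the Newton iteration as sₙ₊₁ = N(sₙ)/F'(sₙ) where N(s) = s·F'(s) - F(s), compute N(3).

F'(s) = 2s + 2.
N(s) = s·F'(s) - F(s) = s·(2s + 2) - (s^2 + 2s + 7) = s^2 - 7.
N(3) = 2.

2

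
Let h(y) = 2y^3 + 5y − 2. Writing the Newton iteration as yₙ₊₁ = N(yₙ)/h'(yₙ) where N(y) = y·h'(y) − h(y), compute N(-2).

−30

h'(y) = 6y^2 + 5.
N(y) = y·h'(y) − h(y) = y·(6y^2 + 5) − (2y^3 + 5y − 2) = 4y^3 + 2.
N(-2) = −30.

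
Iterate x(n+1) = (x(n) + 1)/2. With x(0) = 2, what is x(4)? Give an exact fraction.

17/16

x(1) = (2 + 1)/2 = 3/2.
x(2) = ((3/2) + 1)/2 = 5/4.
x(3) = ((5/4) + 1)/2 = 9/8.
x(4) = ((9/8) + 1)/2 = 17/16.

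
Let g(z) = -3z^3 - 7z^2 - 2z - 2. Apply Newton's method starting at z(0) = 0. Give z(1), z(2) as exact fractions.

g'(z) = -9z^2 - 14z - 2.
g(0) = -2, g'(0) = -2, so z(1) = 0 - (-2)/(-2) = -1.
g(-1) = -4, g'(-1) = 3, so z(2) = (-1) - (-4)/3 = 1/3.

z(1) = -1, z(2) = 1/3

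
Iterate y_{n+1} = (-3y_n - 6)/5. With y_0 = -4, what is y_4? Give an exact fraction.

y_1 = (-3·(-4) - 6)/5 = 6/5.
y_2 = (-3·(6/5) - 6)/5 = -48/25.
y_3 = (-3·(-48/25) - 6)/5 = -6/125.
y_4 = (-3·(-6/125) - 6)/5 = -732/625.

-732/625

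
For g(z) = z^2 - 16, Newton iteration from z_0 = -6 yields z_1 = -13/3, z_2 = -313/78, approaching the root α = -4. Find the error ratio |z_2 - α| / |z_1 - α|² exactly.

z_1 - α = -13/3 - (-4) = -13/3 + 4 = -1/3, so |z_1 - α| = 1/3.
z_2 - α = -313/78 - (-4) = -313/78 + 4 = -1/78, so |z_2 - α| = 1/78.
|z_1 - α|² = 1/9.
Ratio = (1/78) / (1/9) = 3/26.

3/26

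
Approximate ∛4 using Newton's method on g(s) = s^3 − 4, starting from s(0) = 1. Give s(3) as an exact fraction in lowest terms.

358/225

g'(s) = 3s^2.
g(1) = −3, g'(1) = 3, so s(1) = 1 − (−3)/3 = 2.
g(2) = 4, g'(2) = 12, so s(2) = 2 − 4/12 = 5/3.
g(5/3) = 17/27, g'(5/3) = 25/3, so s(3) = (5/3) − (17/27)/(25/3) = 358/225.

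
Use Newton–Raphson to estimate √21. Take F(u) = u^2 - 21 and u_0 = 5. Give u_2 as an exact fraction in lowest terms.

527/115

F'(u) = 2u.
F(5) = 4, F'(5) = 10, so u_1 = 5 - 4/10 = 23/5.
F(23/5) = 4/25, F'(23/5) = 46/5, so u_2 = (23/5) - (4/25)/(46/5) = 527/115.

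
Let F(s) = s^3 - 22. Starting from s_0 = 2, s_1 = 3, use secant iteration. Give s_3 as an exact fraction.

F(2) = -14, F(3) = 5. s_2 = 3 - 5·(3 - 2)/(5 - (-14)) = 52/19.
F(3) = 5, F(52/19) = -10290/6859. s_3 = (52/19) - (-10290/6859)·((52/19) - 3)/((-10290/6859) - 5) = 24946/8917.

24946/8917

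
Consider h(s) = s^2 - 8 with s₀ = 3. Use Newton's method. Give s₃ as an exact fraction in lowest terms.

665857/235416

h'(s) = 2s.
h(3) = 1, h'(3) = 6, so s₁ = 3 - 1/6 = 17/6.
h(17/6) = 1/36, h'(17/6) = 17/3, so s₂ = (17/6) - (1/36)/(17/3) = 577/204.
h(577/204) = 1/41616, h'(577/204) = 577/102, so s₃ = (577/204) - (1/41616)/(577/102) = 665857/235416.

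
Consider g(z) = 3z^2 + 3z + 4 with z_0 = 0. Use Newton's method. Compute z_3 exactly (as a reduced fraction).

-284/105

g'(z) = 6z + 3.
g(0) = 4, g'(0) = 3, so z_1 = 0 - 4/3 = -4/3.
g(-4/3) = 16/3, g'(-4/3) = -5, so z_2 = (-4/3) - (16/3)/(-5) = -4/15.
g(-4/15) = 256/75, g'(-4/15) = 7/5, so z_3 = (-4/15) - (256/75)/(7/5) = -284/105.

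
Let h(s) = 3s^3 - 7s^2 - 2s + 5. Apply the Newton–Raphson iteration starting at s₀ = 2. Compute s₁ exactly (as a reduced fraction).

h'(s) = 9s^2 - 14s - 2.
h(2) = -3, h'(2) = 6, so s₁ = 2 - (-3)/6 = 5/2.

5/2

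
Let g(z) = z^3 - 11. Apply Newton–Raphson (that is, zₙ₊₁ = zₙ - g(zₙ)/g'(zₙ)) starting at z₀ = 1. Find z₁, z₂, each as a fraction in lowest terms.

z₁ = 13/3, z₂ = 4691/1521

g'(z) = 3z^2.
g(1) = -10, g'(1) = 3, so z₁ = 1 - (-10)/3 = 13/3.
g(13/3) = 1900/27, g'(13/3) = 169/3, so z₂ = (13/3) - (1900/27)/(169/3) = 4691/1521.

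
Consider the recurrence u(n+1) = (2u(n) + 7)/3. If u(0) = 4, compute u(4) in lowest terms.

173/27

u(1) = (2·4 + 7)/3 = 5.
u(2) = (2·5 + 7)/3 = 17/3.
u(3) = (2·(17/3) + 7)/3 = 55/9.
u(4) = (2·(55/9) + 7)/3 = 173/27.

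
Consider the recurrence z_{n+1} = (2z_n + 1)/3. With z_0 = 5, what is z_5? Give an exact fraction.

z_1 = (2·5 + 1)/3 = 11/3.
z_2 = (2·(11/3) + 1)/3 = 25/9.
z_3 = (2·(25/9) + 1)/3 = 59/27.
z_4 = (2·(59/27) + 1)/3 = 145/81.
z_5 = (2·(145/81) + 1)/3 = 371/243.

371/243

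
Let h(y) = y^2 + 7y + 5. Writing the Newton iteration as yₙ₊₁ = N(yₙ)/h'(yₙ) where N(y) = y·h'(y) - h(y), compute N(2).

-1

h'(y) = 2y + 7.
N(y) = y·h'(y) - h(y) = y·(2y + 7) - (y^2 + 7y + 5) = y^2 - 5.
N(2) = -1.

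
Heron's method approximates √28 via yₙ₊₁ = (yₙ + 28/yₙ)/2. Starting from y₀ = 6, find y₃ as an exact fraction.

y₁ = (6 + 28/6)/2 = 16/3.
y₂ = (16/3 + 28/(16/3))/2 = 127/24.
y₃ = (127/24 + 28/(127/24))/2 = 32257/6096.

32257/6096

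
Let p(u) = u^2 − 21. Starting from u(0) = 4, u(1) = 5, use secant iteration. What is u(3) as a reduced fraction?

197/43

p(4) = −5, p(5) = 4. u(2) = 5 − 4·(5 − 4)/(4 − (−5)) = 41/9.
p(5) = 4, p(41/9) = −20/81. u(3) = (41/9) − (−20/81)·((41/9) − 5)/((−20/81) − 4) = 197/43.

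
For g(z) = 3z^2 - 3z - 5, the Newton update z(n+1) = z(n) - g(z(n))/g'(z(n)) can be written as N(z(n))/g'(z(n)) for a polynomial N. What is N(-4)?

g'(z) = 6z - 3.
N(z) = z·g'(z) - g(z) = z·(6z - 3) - (3z^2 - 3z - 5) = 3z^2 + 5.
N(-4) = 53.

53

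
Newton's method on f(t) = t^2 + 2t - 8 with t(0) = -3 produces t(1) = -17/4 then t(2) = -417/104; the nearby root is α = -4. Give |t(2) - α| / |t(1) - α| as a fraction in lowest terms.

1/26

t(1) - α = -17/4 - (-4) = -17/4 + 4 = -1/4, so |t(1) - α| = 1/4.
t(2) - α = -417/104 - (-4) = -417/104 + 4 = -1/104, so |t(2) - α| = 1/104.
Ratio = (1/104) / (1/4) = 1/26.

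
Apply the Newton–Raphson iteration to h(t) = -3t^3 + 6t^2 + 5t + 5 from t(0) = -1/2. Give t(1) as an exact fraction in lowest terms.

h'(t) = -9t^2 + 12t + 5.
h(-1/2) = 35/8, h'(-1/2) = -13/4, so t(1) = (-1/2) - (35/8)/(-13/4) = 11/13.

11/13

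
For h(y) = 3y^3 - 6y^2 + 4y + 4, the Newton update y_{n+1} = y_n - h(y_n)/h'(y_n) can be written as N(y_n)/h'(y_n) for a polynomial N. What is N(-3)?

h'(y) = 9y^2 - 12y + 4.
N(y) = y·h'(y) - h(y) = y·(9y^2 - 12y + 4) - (3y^3 - 6y^2 + 4y + 4) = 6y^3 - 6y^2 - 4.
N(-3) = -220.

-220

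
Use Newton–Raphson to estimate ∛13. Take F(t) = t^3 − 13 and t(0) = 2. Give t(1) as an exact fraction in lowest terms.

29/12

F'(t) = 3t^2.
F(2) = −5, F'(2) = 12, so t(1) = 2 − (−5)/12 = 29/12.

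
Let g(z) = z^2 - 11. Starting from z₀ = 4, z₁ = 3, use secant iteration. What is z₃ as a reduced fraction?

g(4) = 5, g(3) = -2. z₂ = 3 - (-2)·(3 - 4)/((-2) - 5) = 23/7.
g(3) = -2, g(23/7) = -10/49. z₃ = (23/7) - (-10/49)·((23/7) - 3)/((-10/49) - (-2)) = 73/22.

73/22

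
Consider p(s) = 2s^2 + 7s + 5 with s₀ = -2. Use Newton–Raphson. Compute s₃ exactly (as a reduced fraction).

p'(s) = 4s + 7.
p(-2) = -1, p'(-2) = -1, so s₁ = (-2) - (-1)/(-1) = -3.
p(-3) = 2, p'(-3) = -5, so s₂ = (-3) - 2/(-5) = -13/5.
p(-13/5) = 8/25, p'(-13/5) = -17/5, so s₃ = (-13/5) - (8/25)/(-17/5) = -213/85.

-213/85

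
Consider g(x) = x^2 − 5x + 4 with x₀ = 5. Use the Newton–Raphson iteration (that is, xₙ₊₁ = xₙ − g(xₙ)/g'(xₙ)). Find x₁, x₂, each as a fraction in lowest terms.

g'(x) = 2x − 5.
g(5) = 4, g'(5) = 5, so x₁ = 5 − 4/5 = 21/5.
g(21/5) = 16/25, g'(21/5) = 17/5, so x₂ = (21/5) − (16/25)/(17/5) = 341/85.

x₁ = 21/5, x₂ = 341/85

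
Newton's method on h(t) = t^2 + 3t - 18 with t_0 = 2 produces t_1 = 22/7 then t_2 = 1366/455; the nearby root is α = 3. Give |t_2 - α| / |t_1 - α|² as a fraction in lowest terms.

t_1 - α = 22/7 - 3 = 1/7, so |t_1 - α| = 1/7.
t_2 - α = 1366/455 - 3 = 1/455, so |t_2 - α| = 1/455.
|t_1 - α|² = 1/49.
Ratio = (1/455) / (1/49) = 7/65.

7/65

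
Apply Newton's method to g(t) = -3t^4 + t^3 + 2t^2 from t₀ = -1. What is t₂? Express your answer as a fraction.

-1233/1727

g'(t) = -12t^3 + 3t^2 + 4t.
g(-1) = -2, g'(-1) = 11, so t₁ = (-1) - (-2)/11 = -9/11.
g(-9/11) = -8100/14641, g'(-9/11) = 7065/1331, so t₂ = (-9/11) - (-8100/14641)/(7065/1331) = -1233/1727.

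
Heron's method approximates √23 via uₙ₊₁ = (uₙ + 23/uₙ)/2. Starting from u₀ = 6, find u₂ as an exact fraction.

u₁ = (6 + 23/6)/2 = 59/12.
u₂ = (59/12 + 23/(59/12))/2 = 6793/1416.

6793/1416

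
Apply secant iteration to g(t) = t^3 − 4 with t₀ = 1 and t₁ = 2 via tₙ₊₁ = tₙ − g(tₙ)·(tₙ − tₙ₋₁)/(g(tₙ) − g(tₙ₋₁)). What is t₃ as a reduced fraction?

169/109

g(1) = −3, g(2) = 4. t₂ = 2 − 4·(2 − 1)/(4 − (−3)) = 10/7.
g(2) = 4, g(10/7) = −372/343. t₃ = (10/7) − (−372/343)·((10/7) − 2)/((−372/343) − 4) = 169/109.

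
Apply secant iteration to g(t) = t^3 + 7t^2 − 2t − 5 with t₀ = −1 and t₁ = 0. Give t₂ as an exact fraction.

g(−1) = 3, g(0) = −5. t₂ = 0 − (−5)·(0 − (−1))/((−5) − 3) = −5/8.

−5/8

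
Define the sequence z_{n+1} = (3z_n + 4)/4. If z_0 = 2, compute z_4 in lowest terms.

z_1 = (3·2 + 4)/4 = 5/2.
z_2 = (3·(5/2) + 4)/4 = 23/8.
z_3 = (3·(23/8) + 4)/4 = 101/32.
z_4 = (3·(101/32) + 4)/4 = 431/128.

431/128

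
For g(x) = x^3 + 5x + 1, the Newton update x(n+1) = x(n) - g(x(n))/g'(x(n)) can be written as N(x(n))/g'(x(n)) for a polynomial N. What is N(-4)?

-129

g'(x) = 3x^2 + 5.
N(x) = x·g'(x) - g(x) = x·(3x^2 + 5) - (x^3 + 5x + 1) = 2x^3 - 1.
N(-4) = -129.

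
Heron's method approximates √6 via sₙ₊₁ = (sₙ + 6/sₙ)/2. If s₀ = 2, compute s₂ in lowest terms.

s₁ = (2 + 6/2)/2 = 5/2.
s₂ = (5/2 + 6/(5/2))/2 = 49/20.

49/20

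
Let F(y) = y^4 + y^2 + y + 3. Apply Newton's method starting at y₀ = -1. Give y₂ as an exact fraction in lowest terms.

-1847/355

F'(y) = 4y^3 + 2y + 1.
F(-1) = 4, F'(-1) = -5, so y₁ = (-1) - 4/(-5) = -1/5.
F(-1/5) = 1776/625, F'(-1/5) = 71/125, so y₂ = (-1/5) - (1776/625)/(71/125) = -1847/355.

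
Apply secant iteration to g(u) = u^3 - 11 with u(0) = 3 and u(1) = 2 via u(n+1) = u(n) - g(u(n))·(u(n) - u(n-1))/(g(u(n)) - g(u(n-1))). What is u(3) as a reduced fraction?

3483/1561

g(3) = 16, g(2) = -3. u(2) = 2 - (-3)·(2 - 3)/((-3) - 16) = 41/19.
g(2) = -3, g(41/19) = -6528/6859. u(3) = (41/19) - (-6528/6859)·((41/19) - 2)/((-6528/6859) - (-3)) = 3483/1561.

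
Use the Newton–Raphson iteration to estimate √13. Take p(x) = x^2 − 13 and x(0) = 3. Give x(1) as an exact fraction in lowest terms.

p'(x) = 2x.
p(3) = −4, p'(3) = 6, so x(1) = 3 − (−4)/6 = 11/3.

11/3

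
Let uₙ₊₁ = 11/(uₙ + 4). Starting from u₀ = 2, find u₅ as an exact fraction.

u₁ = 11/(2 + 4) = 11/6.
u₂ = 11/(11/6 + 4) = 66/35.
u₃ = 11/(66/35 + 4) = 385/206.
u₄ = 11/(385/206 + 4) = 2266/1209.
u₅ = 11/(2266/1209 + 4) = 13299/7102.

13299/7102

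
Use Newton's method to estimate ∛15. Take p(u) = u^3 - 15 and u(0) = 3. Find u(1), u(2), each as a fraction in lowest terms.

u(1) = 23/9, u(2) = 35269/14283

p'(u) = 3u^2.
p(3) = 12, p'(3) = 27, so u(1) = 3 - 12/27 = 23/9.
p(23/9) = 1232/729, p'(23/9) = 529/27, so u(2) = (23/9) - (1232/729)/(529/27) = 35269/14283.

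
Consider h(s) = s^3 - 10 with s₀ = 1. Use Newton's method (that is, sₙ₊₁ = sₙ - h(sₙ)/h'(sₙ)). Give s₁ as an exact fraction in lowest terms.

h'(s) = 3s^2.
h(1) = -9, h'(1) = 3, so s₁ = 1 - (-9)/3 = 4.

4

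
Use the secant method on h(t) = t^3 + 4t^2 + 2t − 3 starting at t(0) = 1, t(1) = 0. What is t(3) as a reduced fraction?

147/191

h(1) = 4, h(0) = −3. t(2) = 0 − (−3)·(0 − 1)/((−3) − 4) = 3/7.
h(0) = −3, h(3/7) = −456/343. t(3) = (3/7) − (−456/343)·((3/7) − 0)/((−456/343) − (−3)) = 147/191.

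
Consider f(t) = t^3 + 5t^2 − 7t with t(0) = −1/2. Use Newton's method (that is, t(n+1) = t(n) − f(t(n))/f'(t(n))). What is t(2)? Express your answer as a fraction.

f'(t) = 3t^2 + 10t − 7.
f(−1/2) = 37/8, f'(−1/2) = −45/4, so t(1) = (−1/2) − (37/8)/(−45/4) = −4/45.
f(−4/45) = 60236/91125, f'(−4/45) = −5309/675, so t(2) = (−4/45) − (60236/91125)/(−5309/675) = −3472/716715.

−3472/716715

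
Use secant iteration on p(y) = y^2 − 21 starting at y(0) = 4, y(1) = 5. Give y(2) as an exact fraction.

p(4) = −5, p(5) = 4. y(2) = 5 − 4·(5 − 4)/(4 − (−5)) = 41/9.

41/9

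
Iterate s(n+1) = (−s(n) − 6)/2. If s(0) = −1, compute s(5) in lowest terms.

s(1) = (−(−1) − 6)/2 = −5/2.
s(2) = (−(−5/2) − 6)/2 = −7/4.
s(3) = (−(−7/4) − 6)/2 = −17/8.
s(4) = (−(−17/8) − 6)/2 = −31/16.
s(5) = (−(−31/16) − 6)/2 = −65/32.

−65/32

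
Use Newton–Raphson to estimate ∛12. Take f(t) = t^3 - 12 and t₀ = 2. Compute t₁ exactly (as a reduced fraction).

7/3

f'(t) = 3t^2.
f(2) = -4, f'(2) = 12, so t₁ = 2 - (-4)/12 = 7/3.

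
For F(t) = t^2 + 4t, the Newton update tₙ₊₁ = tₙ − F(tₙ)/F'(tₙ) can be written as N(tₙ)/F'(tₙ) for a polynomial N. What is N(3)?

F'(t) = 2t + 4.
N(t) = t·F'(t) − F(t) = t·(2t + 4) − (t^2 + 4t) = t^2.
N(3) = 9.

9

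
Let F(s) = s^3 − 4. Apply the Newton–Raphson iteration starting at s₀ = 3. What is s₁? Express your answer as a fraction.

58/27

F'(s) = 3s^2.
F(3) = 23, F'(3) = 27, so s₁ = 3 − 23/27 = 58/27.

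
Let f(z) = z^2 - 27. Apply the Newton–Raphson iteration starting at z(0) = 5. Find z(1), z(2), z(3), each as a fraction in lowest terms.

f'(z) = 2z.
f(5) = -2, f'(5) = 10, so z(1) = 5 - (-2)/10 = 26/5.
f(26/5) = 1/25, f'(26/5) = 52/5, so z(2) = (26/5) - (1/25)/(52/5) = 1351/260.
f(1351/260) = 1/67600, f'(1351/260) = 1351/130, so z(3) = (1351/260) - (1/67600)/(1351/130) = 3650401/702520.

z(1) = 26/5, z(2) = 1351/260, z(3) = 3650401/702520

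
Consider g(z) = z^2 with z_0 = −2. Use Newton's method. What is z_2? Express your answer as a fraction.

g'(z) = 2z.
g(−2) = 4, g'(−2) = −4, so z_1 = (−2) − 4/(−4) = −1.
g(−1) = 1, g'(−1) = −2, so z_2 = (−1) − 1/(−2) = −1/2.

−1/2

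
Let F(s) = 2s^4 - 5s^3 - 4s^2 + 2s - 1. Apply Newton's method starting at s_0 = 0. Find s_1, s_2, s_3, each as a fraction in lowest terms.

s_1 = 1/2, s_2 = 7/38, s_3 = 843089/70186

F'(s) = 8s^3 - 15s^2 - 8s + 2.
F(0) = -1, F'(0) = 2, so s_1 = 0 - (-1)/2 = 1/2.
F(1/2) = -3/2, F'(1/2) = -19/4, so s_2 = (1/2) - (-3/2)/(-19/4) = 7/38.
F(7/38) = -103770/130321, F'(7/38) = 1847/27436, so s_3 = (7/38) - (-103770/130321)/(1847/27436) = 843089/70186.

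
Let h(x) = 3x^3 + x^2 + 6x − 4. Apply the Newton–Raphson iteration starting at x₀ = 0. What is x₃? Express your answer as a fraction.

117050/216903

h'(x) = 9x^2 + 2x + 6.
h(0) = −4, h'(0) = 6, so x₁ = 0 − (−4)/6 = 2/3.
h(2/3) = 4/3, h'(2/3) = 34/3, so x₂ = (2/3) − (4/3)/(34/3) = 28/51.
h(28/51) = 452/4913, h'(28/51) = 8506/867, so x₃ = (28/51) − (452/4913)/(8506/867) = 117050/216903.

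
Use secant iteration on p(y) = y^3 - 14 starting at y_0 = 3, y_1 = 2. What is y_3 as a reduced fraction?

2045/842

p(3) = 13, p(2) = -6. y_2 = 2 - (-6)·(2 - 3)/((-6) - 13) = 44/19.
p(2) = -6, p(44/19) = -10842/6859. y_3 = (44/19) - (-10842/6859)·((44/19) - 2)/((-10842/6859) - (-6)) = 2045/842.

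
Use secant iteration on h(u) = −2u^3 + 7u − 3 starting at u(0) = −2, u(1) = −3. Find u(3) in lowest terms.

−61851/30227

h(−2) = −1, h(−3) = 30. u(2) = (−3) − 30·((−3) − (−2))/(30 − (−1)) = −63/31.
h(−3) = 30, h(−63/31) = −13080/29791. u(3) = (−63/31) − (−13080/29791)·((−63/31) − (−3))/((−13080/29791) − 30) = −61851/30227.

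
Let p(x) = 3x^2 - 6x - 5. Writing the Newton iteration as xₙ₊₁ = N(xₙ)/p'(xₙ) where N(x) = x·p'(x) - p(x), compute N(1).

p'(x) = 6x - 6.
N(x) = x·p'(x) - p(x) = x·(6x - 6) - (3x^2 - 6x - 5) = 3x^2 + 5.
N(1) = 8.

8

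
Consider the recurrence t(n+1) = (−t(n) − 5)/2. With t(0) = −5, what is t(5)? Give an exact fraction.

t(1) = (−(−5) − 5)/2 = 0.
t(2) = (−0 − 5)/2 = −5/2.
t(3) = (−(−5/2) − 5)/2 = −5/4.
t(4) = (−(−5/4) − 5)/2 = −15/8.
t(5) = (−(−15/8) − 5)/2 = −25/16.

−25/16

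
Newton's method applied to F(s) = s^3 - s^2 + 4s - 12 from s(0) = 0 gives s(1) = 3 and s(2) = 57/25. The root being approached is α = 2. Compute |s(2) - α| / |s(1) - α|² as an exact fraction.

s(1) - α = 3 - 2 = 1, so |s(1) - α| = 1.
s(2) - α = 57/25 - 2 = 7/25, so |s(2) - α| = 7/25.
|s(1) - α|² = 1.
Ratio = (7/25) / 1 = 7/25.

7/25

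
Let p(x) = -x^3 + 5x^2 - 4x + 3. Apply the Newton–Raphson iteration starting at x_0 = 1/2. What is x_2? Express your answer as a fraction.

p'(x) = -3x^2 + 10x - 4.
p(1/2) = 17/8, p'(1/2) = 1/4, so x_1 = (1/2) - (17/8)/(1/4) = -8.
p(-8) = 867, p'(-8) = -276, so x_2 = (-8) - 867/(-276) = -447/92.

-447/92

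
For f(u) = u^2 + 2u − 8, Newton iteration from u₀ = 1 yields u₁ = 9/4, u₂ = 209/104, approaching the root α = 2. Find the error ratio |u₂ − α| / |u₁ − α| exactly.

u₁ − α = 9/4 − 2 = 1/4, so |u₁ − α| = 1/4.
u₂ − α = 209/104 − 2 = 1/104, so |u₂ − α| = 1/104.
Ratio = (1/104) / (1/4) = 1/26.

1/26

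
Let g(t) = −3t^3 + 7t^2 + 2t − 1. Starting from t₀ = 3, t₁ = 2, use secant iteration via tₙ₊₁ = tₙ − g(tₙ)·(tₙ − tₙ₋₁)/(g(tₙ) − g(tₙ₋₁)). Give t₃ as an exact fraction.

g(3) = −13, g(2) = 7. t₂ = 2 − 7·(2 − 3)/(7 − (−13)) = 47/20.
g(2) = 7, g(47/20) = 27391/8000. t₃ = (47/20) − (27391/8000)·((47/20) − 2)/((27391/8000) − 7) = 10974/4087.

10974/4087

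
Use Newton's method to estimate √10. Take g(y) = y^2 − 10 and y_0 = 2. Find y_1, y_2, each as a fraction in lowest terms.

g'(y) = 2y.
g(2) = −6, g'(2) = 4, so y_1 = 2 − (−6)/4 = 7/2.
g(7/2) = 9/4, g'(7/2) = 7, so y_2 = (7/2) − (9/4)/7 = 89/28.

y_1 = 7/2, y_2 = 89/28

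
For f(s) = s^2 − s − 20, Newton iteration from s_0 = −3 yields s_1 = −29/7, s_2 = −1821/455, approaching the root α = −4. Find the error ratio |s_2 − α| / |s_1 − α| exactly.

1/65

s_1 − α = −29/7 − (−4) = −29/7 + 4 = −1/7, so |s_1 − α| = 1/7.
s_2 − α = −1821/455 − (−4) = −1821/455 + 4 = −1/455, so |s_2 − α| = 1/455.
Ratio = (1/455) / (1/7) = 1/65.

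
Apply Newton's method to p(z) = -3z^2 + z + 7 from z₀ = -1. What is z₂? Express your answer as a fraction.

p'(z) = -6z + 1.
p(-1) = 3, p'(-1) = 7, so z₁ = (-1) - 3/7 = -10/7.
p(-10/7) = -27/49, p'(-10/7) = 67/7, so z₂ = (-10/7) - (-27/49)/(67/7) = -643/469.

-643/469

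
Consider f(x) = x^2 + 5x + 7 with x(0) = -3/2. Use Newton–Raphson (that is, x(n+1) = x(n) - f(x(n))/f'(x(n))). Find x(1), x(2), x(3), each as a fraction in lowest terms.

x(1) = -19/8, x(2) = -87/16, x(3) = -5777/1504

f'(x) = 2x + 5.
f(-3/2) = 7/4, f'(-3/2) = 2, so x(1) = (-3/2) - (7/4)/2 = -19/8.
f(-19/8) = 49/64, f'(-19/8) = 1/4, so x(2) = (-19/8) - (49/64)/(1/4) = -87/16.
f(-87/16) = 2401/256, f'(-87/16) = -47/8, so x(3) = (-87/16) - (2401/256)/(-47/8) = -5777/1504.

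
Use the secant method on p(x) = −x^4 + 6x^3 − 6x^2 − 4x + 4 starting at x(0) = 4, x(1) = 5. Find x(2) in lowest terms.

p(4) = 20, p(5) = −41. x(2) = 5 − (−41)·(5 − 4)/((−41) − 20) = 264/61.

264/61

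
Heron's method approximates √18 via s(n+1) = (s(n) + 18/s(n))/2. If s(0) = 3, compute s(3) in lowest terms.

s(1) = (3 + 18/3)/2 = 9/2.
s(2) = (9/2 + 18/(9/2))/2 = 17/4.
s(3) = (17/4 + 18/(17/4))/2 = 577/136.

577/136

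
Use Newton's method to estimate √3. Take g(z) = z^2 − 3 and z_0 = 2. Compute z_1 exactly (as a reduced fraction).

7/4

g'(z) = 2z.
g(2) = 1, g'(2) = 4, so z_1 = 2 − 1/4 = 7/4.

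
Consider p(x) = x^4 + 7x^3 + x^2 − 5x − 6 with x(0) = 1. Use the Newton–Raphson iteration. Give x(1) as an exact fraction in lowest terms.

12/11

p'(x) = 4x^3 + 21x^2 + 2x − 5.
p(1) = −2, p'(1) = 22, so x(1) = 1 − (−2)/22 = 12/11.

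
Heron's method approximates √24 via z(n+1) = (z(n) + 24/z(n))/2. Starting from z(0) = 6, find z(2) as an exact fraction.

z(1) = (6 + 24/6)/2 = 5.
z(2) = (5 + 24/5)/2 = 49/10.

49/10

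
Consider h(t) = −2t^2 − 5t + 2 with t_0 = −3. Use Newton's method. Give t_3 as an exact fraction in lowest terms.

−1811258/635355

h'(t) = −4t − 5.
h(−3) = −1, h'(−3) = 7, so t_1 = (−3) − (−1)/7 = −20/7.
h(−20/7) = −2/49, h'(−20/7) = 45/7, so t_2 = (−20/7) − (−2/49)/(45/7) = −898/315.
h(−898/315) = −8/99225, h'(−898/315) = 2017/315, so t_3 = (−898/315) − (−8/99225)/(2017/315) = −1811258/635355.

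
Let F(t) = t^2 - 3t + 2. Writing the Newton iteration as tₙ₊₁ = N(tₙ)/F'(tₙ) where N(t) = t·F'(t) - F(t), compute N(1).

-1

F'(t) = 2t - 3.
N(t) = t·F'(t) - F(t) = t·(2t - 3) - (t^2 - 3t + 2) = t^2 - 2.
N(1) = -1.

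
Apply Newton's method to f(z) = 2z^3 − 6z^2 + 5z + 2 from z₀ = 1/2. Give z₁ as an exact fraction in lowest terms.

−6

f'(z) = 6z^2 − 12z + 5.
f(1/2) = 13/4, f'(1/2) = 1/2, so z₁ = (1/2) − (13/4)/(1/2) = −6.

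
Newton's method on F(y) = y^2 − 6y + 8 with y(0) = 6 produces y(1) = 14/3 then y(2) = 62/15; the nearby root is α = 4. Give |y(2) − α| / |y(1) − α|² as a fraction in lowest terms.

3/10

y(1) − α = 14/3 − 4 = 2/3, so |y(1) − α| = 2/3.
y(2) − α = 62/15 − 4 = 2/15, so |y(2) − α| = 2/15.
|y(1) − α|² = 4/9.
Ratio = (2/15) / (4/9) = 3/10.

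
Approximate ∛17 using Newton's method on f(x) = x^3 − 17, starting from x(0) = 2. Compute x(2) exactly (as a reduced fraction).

f'(x) = 3x^2.
f(2) = −9, f'(2) = 12, so x(1) = 2 − (−9)/12 = 11/4.
f(11/4) = 243/64, f'(11/4) = 363/16, so x(2) = (11/4) − (243/64)/(363/16) = 625/242.

625/242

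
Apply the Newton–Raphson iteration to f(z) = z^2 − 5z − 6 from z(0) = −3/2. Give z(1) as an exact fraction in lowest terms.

−33/32

f'(z) = 2z − 5.
f(−3/2) = 15/4, f'(−3/2) = −8, so z(1) = (−3/2) − (15/4)/(−8) = −33/32.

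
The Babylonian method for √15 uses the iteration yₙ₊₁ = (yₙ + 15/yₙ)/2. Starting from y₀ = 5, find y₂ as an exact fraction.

y₁ = (5 + 15/5)/2 = 4.
y₂ = (4 + 15/4)/2 = 31/8.

31/8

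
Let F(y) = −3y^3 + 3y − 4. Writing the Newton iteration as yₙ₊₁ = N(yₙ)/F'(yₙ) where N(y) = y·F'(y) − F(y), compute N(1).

−2

F'(y) = −9y^2 + 3.
N(y) = y·F'(y) − F(y) = y·(−9y^2 + 3) − (−3y^3 + 3y − 4) = −6y^3 + 4.
N(1) = −2.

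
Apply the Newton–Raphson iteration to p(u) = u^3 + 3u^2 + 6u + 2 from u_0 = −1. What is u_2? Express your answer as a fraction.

p'(u) = 3u^2 + 6u + 6.
p(−1) = −2, p'(−1) = 3, so u_1 = (−1) − (−2)/3 = −1/3.
p(−1/3) = 8/27, p'(−1/3) = 13/3, so u_2 = (−1/3) − (8/27)/(13/3) = −47/117.

−47/117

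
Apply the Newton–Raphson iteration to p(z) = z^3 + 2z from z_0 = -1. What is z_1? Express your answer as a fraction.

-2/5

p'(z) = 3z^2 + 2.
p(-1) = -3, p'(-1) = 5, so z_1 = (-1) - (-3)/5 = -2/5.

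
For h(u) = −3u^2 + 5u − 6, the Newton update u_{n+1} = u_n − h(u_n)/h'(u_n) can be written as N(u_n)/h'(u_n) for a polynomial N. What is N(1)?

3

h'(u) = −6u + 5.
N(u) = u·h'(u) − h(u) = u·(−6u + 5) − (−3u^2 + 5u − 6) = −3u^2 + 6.
N(1) = 3.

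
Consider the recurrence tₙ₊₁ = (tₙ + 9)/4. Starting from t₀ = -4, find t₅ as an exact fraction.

3065/1024

t₁ = ((-4) + 9)/4 = 5/4.
t₂ = ((5/4) + 9)/4 = 41/16.
t₃ = ((41/16) + 9)/4 = 185/64.
t₄ = ((185/64) + 9)/4 = 761/256.
t₅ = ((761/256) + 9)/4 = 3065/1024.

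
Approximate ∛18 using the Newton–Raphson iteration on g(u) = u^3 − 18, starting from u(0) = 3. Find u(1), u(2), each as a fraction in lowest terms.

g'(u) = 3u^2.
g(3) = 9, g'(3) = 27, so u(1) = 3 − 9/27 = 8/3.
g(8/3) = 26/27, g'(8/3) = 64/3, so u(2) = (8/3) − (26/27)/(64/3) = 755/288.

u(1) = 8/3, u(2) = 755/288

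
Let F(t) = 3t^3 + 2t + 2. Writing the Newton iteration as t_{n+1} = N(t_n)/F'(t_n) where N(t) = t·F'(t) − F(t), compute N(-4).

F'(t) = 9t^2 + 2.
N(t) = t·F'(t) − F(t) = t·(9t^2 + 2) − (3t^3 + 2t + 2) = 6t^3 − 2.
N(-4) = −386.

−386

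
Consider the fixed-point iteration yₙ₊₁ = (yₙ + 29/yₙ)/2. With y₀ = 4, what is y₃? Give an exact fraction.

30095761/5588640

y₁ = (4 + 29/4)/2 = 45/8.
y₂ = (45/8 + 29/(45/8))/2 = 3881/720.
y₃ = (3881/720 + 29/(3881/720))/2 = 30095761/5588640.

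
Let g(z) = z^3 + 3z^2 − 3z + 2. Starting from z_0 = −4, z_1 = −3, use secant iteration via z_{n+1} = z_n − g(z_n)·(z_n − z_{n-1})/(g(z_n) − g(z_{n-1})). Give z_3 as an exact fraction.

−7838/1993

g(−4) = −2, g(−3) = 11. z_2 = (−3) − 11·((−3) − (−4))/(11 − (−2)) = −50/13.
g(−3) = 11, g(−50/13) = 2244/2197. z_3 = (−50/13) − (2244/2197)·((−50/13) − (−3))/((2244/2197) − 11) = −7838/1993.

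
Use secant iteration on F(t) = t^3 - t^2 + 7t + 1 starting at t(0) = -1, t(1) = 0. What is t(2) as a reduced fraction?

F(-1) = -8, F(0) = 1. t(2) = 0 - 1·(0 - (-1))/(1 - (-8)) = -1/9.

-1/9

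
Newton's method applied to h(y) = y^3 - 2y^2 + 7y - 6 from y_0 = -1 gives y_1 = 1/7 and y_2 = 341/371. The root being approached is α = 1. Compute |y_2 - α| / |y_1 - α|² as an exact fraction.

35/318

y_1 - α = 1/7 - 1 = -6/7, so |y_1 - α| = 6/7.
y_2 - α = 341/371 - 1 = -30/371, so |y_2 - α| = 30/371.
|y_1 - α|² = 36/49.
Ratio = (30/371) / (36/49) = 35/318.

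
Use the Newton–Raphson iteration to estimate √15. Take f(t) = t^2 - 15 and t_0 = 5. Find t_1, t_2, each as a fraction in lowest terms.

t_1 = 4, t_2 = 31/8

f'(t) = 2t.
f(5) = 10, f'(5) = 10, so t_1 = 5 - 10/10 = 4.
f(4) = 1, f'(4) = 8, so t_2 = 4 - 1/8 = 31/8.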